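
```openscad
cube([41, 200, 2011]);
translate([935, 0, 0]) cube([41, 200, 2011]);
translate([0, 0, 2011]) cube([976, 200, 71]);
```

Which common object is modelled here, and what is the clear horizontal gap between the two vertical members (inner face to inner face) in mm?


A door frame. The clear opening width is 894 mm.

Two 2011 mm tall posts with a header on top — a door frame. The left jamb is 41 mm wide at x = 0; the right jamb starts at x = 935. The clear opening is 935 − 41 = 894 mm.


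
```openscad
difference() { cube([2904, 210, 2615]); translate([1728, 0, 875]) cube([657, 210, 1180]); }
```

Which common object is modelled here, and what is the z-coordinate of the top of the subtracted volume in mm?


A wall with a window opening. The window head height is 2055 mm.

A wall with a rectangular opening subtracted — a window. Sill at z = 875, opening 1180 mm tall, so the head is at 875 + 1180 = 2055 mm.


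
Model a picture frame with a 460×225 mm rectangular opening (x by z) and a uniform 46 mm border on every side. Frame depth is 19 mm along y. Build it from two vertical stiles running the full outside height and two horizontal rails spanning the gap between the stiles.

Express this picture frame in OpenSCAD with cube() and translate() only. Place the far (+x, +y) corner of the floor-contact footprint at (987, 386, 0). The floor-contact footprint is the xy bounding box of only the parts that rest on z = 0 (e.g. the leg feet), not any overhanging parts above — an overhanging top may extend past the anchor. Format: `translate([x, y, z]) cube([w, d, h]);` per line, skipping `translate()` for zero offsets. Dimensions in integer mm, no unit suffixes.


translate([435, 367, 0]) cube([46, 19, 317]);
translate([941, 367, 0]) cube([46, 19, 317]);
translate([481, 367, 0]) cube([460, 19, 46]);
translate([481, 367, 271]) cube([460, 19, 46]);


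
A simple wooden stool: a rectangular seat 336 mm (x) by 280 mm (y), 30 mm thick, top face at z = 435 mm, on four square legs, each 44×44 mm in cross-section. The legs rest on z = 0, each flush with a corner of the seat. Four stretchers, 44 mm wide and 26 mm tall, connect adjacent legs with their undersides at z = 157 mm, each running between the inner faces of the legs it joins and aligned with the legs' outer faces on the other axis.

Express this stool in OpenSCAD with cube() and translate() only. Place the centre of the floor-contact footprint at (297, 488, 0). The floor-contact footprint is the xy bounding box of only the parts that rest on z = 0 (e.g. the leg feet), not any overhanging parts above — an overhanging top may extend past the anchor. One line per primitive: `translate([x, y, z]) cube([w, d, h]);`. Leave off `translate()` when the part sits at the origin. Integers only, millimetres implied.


// leg_h = 435 - 30 = 405
// stretcher span = 336 - 2*44 = 248
translate([129, 348, 405]) cube([336, 280, 30]);
translate([129, 348, 0]) cube([44, 44, 405]);
translate([421, 348, 0]) cube([44, 44, 405]);
translate([129, 584, 0]) cube([44, 44, 405]);
translate([421, 584, 0]) cube([44, 44, 405]);
translate([173, 348, 157]) cube([248, 44, 26]);
translate([173, 584, 157]) cube([248, 44, 26]);
translate([129, 392, 157]) cube([44, 192, 26]);
translate([421, 392, 157]) cube([44, 192, 26]);


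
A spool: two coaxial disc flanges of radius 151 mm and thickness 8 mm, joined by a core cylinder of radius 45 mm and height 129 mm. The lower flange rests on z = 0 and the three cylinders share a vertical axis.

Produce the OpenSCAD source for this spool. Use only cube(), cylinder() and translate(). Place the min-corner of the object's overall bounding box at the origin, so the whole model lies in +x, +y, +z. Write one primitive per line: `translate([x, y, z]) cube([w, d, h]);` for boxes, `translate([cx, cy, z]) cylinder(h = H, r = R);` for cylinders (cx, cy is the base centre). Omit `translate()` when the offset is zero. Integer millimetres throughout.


translate([151, 151, 0]) cylinder(h = 8, r = 151);
translate([151, 151, 8]) cylinder(h = 129, r = 45);
translate([151, 151, 137]) cylinder(h = 8, r = 151);


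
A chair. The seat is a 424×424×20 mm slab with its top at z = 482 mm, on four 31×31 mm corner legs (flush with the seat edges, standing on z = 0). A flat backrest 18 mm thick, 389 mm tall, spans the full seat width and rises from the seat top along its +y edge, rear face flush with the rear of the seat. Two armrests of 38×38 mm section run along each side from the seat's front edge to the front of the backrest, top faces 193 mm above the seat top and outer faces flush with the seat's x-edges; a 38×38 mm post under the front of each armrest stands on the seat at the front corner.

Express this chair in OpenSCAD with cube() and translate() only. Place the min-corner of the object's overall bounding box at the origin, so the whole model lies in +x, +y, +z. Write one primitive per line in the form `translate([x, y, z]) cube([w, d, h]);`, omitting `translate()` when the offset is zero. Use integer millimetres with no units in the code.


translate([0, 0, 462]) cube([424, 424, 20]);
cube([31, 31, 462]);
translate([393, 0, 0]) cube([31, 31, 462]);
translate([0, 393, 0]) cube([31, 31, 462]);
translate([393, 393, 0]) cube([31, 31, 462]);
translate([0, 406, 482]) cube([424, 18, 389]);
translate([0, 0, 637]) cube([38, 406, 38]);
translate([386, 0, 637]) cube([38, 406, 38]);
translate([0, 0, 482]) cube([38, 38, 155]);
translate([386, 0, 482]) cube([38, 38, 155]);


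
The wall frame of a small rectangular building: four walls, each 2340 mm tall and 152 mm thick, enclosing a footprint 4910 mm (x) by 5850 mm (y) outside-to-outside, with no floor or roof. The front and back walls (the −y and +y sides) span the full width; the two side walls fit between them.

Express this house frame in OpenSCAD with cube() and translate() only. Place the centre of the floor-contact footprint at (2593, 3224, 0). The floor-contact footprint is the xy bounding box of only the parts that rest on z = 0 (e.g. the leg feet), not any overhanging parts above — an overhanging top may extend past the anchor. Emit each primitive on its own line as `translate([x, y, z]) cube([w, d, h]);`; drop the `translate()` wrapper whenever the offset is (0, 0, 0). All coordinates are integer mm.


translate([138, 299, 0]) cube([4910, 152, 2340]);
translate([138, 5997, 0]) cube([4910, 152, 2340]);
translate([138, 451, 0]) cube([152, 5546, 2340]);
translate([4896, 451, 0]) cube([152, 5546, 2340]);


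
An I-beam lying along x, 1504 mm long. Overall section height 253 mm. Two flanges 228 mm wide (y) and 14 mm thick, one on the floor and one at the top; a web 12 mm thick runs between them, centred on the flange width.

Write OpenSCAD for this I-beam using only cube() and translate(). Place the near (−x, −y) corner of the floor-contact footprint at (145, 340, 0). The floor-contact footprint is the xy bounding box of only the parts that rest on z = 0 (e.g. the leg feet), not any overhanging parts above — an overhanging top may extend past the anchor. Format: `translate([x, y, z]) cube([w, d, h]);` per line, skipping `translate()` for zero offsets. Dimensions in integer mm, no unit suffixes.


translate([145, 340, 0]) cube([1504, 228, 14]);
translate([145, 448, 14]) cube([1504, 12, 225]);
translate([145, 340, 239]) cube([1504, 228, 14]);


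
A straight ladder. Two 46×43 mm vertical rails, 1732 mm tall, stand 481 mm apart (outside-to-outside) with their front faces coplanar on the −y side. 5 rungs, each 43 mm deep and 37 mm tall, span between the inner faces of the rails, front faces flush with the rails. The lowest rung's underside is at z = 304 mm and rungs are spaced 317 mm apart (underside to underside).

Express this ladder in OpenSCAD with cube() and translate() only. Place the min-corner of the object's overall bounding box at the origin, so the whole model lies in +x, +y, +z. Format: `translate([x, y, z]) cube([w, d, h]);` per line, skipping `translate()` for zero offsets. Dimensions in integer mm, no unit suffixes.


cube([46, 43, 1732]);
translate([435, 0, 0]) cube([46, 43, 1732]);
translate([46, 0, 304]) cube([389, 43, 37]);
translate([46, 0, 621]) cube([389, 43, 37]);
translate([46, 0, 938]) cube([389, 43, 37]);
translate([46, 0, 1255]) cube([389, 43, 37]);
translate([46, 0, 1572]) cube([389, 43, 37]);


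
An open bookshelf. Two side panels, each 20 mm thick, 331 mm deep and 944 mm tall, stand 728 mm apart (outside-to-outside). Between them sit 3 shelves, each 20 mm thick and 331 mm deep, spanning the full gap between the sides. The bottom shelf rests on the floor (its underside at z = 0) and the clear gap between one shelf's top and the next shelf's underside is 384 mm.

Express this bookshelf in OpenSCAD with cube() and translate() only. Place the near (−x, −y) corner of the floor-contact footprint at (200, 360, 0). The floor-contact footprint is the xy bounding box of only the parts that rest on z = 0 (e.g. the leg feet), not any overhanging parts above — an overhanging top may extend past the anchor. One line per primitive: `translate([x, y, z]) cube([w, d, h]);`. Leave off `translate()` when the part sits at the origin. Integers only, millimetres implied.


translate([200, 360, 0]) cube([20, 331, 944]);
translate([908, 360, 0]) cube([20, 331, 944]);
translate([220, 360, 0]) cube([688, 331, 20]);
translate([220, 360, 404]) cube([688, 331, 20]);
translate([220, 360, 808]) cube([688, 331, 20]);


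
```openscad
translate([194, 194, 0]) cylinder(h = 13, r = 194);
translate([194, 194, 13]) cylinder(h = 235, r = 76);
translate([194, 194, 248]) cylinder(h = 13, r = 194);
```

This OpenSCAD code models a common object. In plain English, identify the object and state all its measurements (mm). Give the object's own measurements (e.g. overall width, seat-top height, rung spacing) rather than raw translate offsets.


A spool: two coaxial disc flanges of radius 194 mm and thickness 13 mm, joined by a core cylinder of radius 76 mm and height 235 mm. The lower flange rests on z = 0 and the three cylinders share a vertical axis.


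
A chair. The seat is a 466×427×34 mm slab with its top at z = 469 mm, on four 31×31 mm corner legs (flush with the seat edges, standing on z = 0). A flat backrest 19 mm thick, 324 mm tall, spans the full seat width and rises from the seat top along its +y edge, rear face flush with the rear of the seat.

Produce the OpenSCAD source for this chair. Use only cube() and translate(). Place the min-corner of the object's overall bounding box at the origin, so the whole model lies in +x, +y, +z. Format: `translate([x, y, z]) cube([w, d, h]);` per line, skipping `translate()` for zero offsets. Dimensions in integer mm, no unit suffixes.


translate([0, 0, 435]) cube([466, 427, 34]);
cube([31, 31, 435]);
translate([435, 0, 0]) cube([31, 31, 435]);
translate([0, 396, 0]) cube([31, 31, 435]);
translate([435, 396, 0]) cube([31, 31, 435]);
translate([0, 408, 469]) cube([466, 19, 324]);


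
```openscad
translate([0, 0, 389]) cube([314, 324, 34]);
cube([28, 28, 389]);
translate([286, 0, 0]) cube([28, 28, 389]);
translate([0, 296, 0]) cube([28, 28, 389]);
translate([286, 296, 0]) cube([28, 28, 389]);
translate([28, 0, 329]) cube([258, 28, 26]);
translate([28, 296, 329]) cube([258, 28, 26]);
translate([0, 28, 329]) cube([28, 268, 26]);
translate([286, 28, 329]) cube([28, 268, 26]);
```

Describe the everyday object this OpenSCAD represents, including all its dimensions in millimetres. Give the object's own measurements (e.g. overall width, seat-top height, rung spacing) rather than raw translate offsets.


A simple wooden stool: a rectangular seat 314 mm (x) by 324 mm (y), 34 mm thick, top face at z = 423 mm, on four square legs, each 28×28 mm in cross-section. The legs rest on z = 0, each flush with a corner of the seat. Four stretchers, 28 mm wide and 26 mm tall, connect adjacent legs with their undersides at z = 329 mm, each running between the inner faces of the legs it joins and aligned with the legs' outer faces on the other axis.


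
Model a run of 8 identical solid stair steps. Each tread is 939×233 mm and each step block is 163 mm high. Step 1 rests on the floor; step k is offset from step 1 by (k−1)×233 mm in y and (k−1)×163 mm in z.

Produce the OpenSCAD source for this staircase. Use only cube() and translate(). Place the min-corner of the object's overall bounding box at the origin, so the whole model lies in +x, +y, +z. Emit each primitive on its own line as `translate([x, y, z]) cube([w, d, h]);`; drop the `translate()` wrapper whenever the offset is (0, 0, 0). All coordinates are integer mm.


cube([939, 233, 163]);
translate([0, 233, 163]) cube([939, 233, 163]);
translate([0, 466, 326]) cube([939, 233, 163]);
translate([0, 699, 489]) cube([939, 233, 163]);
translate([0, 932, 652]) cube([939, 233, 163]);
translate([0, 1165, 815]) cube([939, 233, 163]);
translate([0, 1398, 978]) cube([939, 233, 163]);
translate([0, 1631, 1141]) cube([939, 233, 163]);


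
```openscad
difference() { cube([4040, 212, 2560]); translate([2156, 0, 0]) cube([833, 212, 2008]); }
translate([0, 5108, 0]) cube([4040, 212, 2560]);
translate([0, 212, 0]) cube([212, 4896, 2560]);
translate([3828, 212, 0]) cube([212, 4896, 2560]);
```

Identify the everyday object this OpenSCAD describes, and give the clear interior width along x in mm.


A single room. The interior width is 3616 mm.

Four walls enclosing a rectangle with a door in the front wall — a room. Outside width 4040 minus two 212 mm walls gives 3616 mm.


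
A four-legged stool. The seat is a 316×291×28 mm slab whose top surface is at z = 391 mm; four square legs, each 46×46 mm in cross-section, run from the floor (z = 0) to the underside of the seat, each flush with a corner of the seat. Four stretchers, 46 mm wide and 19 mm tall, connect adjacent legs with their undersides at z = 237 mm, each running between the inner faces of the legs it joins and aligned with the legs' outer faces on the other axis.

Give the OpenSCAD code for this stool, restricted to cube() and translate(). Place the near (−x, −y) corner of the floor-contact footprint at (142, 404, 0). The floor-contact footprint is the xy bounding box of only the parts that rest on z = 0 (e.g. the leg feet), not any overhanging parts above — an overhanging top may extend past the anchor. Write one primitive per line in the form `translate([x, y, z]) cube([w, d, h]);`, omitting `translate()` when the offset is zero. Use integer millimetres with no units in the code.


translate([142, 404, 363]) cube([316, 291, 28]);
translate([142, 404, 0]) cube([46, 46, 363]);
translate([412, 404, 0]) cube([46, 46, 363]);
translate([142, 649, 0]) cube([46, 46, 363]);
translate([412, 649, 0]) cube([46, 46, 363]);
translate([188, 404, 237]) cube([224, 46, 19]);
translate([188, 649, 237]) cube([224, 46, 19]);
translate([142, 450, 237]) cube([46, 199, 19]);
translate([412, 450, 237]) cube([46, 199, 19]);


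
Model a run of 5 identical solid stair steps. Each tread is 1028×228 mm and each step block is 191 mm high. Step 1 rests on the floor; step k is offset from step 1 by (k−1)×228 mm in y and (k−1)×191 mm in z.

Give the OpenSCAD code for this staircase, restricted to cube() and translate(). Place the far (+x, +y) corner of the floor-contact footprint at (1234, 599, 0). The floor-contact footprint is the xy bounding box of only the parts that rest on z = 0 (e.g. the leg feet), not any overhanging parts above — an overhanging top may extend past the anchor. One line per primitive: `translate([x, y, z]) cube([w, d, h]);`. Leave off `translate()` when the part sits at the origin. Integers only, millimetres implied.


translate([206, 371, 0]) cube([1028, 228, 191]);
translate([206, 599, 191]) cube([1028, 228, 191]);
translate([206, 827, 382]) cube([1028, 228, 191]);
translate([206, 1055, 573]) cube([1028, 228, 191]);
translate([206, 1283, 764]) cube([1028, 228, 191]);


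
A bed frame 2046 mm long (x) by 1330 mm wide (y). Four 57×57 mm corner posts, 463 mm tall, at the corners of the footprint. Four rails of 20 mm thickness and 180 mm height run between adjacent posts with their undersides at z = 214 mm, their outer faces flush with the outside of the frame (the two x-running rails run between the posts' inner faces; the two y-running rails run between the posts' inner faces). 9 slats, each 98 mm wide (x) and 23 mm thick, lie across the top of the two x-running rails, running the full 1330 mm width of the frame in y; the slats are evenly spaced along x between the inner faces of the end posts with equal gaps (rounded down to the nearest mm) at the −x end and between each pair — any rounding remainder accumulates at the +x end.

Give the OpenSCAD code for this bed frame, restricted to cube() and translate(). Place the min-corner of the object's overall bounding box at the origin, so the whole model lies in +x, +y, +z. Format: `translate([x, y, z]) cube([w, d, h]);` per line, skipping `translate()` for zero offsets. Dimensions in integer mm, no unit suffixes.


cube([57, 57, 463]);
translate([0, 1273, 0]) cube([57, 57, 463]);
translate([1989, 0, 0]) cube([57, 57, 463]);
translate([1989, 1273, 0]) cube([57, 57, 463]);
translate([57, 0, 214]) cube([1932, 20, 180]);
translate([57, 1310, 214]) cube([1932, 20, 180]);
translate([0, 57, 214]) cube([20, 1216, 180]);
translate([2026, 57, 214]) cube([20, 1216, 180]);
translate([162, 0, 394]) cube([98, 1330, 23]);
translate([365, 0, 394]) cube([98, 1330, 23]);
translate([568, 0, 394]) cube([98, 1330, 23]);
translate([771, 0, 394]) cube([98, 1330, 23]);
translate([974, 0, 394]) cube([98, 1330, 23]);
translate([1177, 0, 394]) cube([98, 1330, 23]);
translate([1380, 0, 394]) cube([98, 1330, 23]);
translate([1583, 0, 394]) cube([98, 1330, 23]);
translate([1786, 0, 394]) cube([98, 1330, 23]);


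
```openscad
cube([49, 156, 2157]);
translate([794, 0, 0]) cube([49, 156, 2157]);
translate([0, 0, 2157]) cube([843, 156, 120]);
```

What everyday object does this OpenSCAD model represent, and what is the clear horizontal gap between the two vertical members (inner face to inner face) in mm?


A door frame. The clear opening width is 745 mm.

Two 2157 mm tall posts with a header on top — a door frame. The left jamb is 49 mm wide at x = 0; the right jamb starts at x = 794. The clear opening is 794 − 49 = 745 mm.


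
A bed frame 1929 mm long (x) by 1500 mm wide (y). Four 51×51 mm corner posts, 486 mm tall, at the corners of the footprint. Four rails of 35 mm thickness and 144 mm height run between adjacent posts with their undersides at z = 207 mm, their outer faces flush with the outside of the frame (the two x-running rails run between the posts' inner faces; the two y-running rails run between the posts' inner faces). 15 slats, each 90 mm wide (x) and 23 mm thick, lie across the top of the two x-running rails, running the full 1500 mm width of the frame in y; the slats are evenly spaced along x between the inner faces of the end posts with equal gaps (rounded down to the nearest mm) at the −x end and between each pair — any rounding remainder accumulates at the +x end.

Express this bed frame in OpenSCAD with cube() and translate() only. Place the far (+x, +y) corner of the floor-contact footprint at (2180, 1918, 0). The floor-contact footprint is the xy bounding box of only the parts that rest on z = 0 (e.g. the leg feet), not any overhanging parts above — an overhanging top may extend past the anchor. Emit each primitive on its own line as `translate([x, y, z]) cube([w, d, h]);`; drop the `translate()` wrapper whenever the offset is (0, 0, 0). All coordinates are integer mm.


translate([251, 418, 0]) cube([51, 51, 486]);
translate([251, 1867, 0]) cube([51, 51, 486]);
translate([2129, 418, 0]) cube([51, 51, 486]);
translate([2129, 1867, 0]) cube([51, 51, 486]);
translate([302, 418, 207]) cube([1827, 35, 144]);
translate([302, 1883, 207]) cube([1827, 35, 144]);
translate([251, 469, 207]) cube([35, 1398, 144]);
translate([2145, 469, 207]) cube([35, 1398, 144]);
translate([331, 418, 351]) cube([90, 1500, 23]);
translate([450, 418, 351]) cube([90, 1500, 23]);
translate([569, 418, 351]) cube([90, 1500, 23]);
translate([688, 418, 351]) cube([90, 1500, 23]);
translate([807, 418, 351]) cube([90, 1500, 23]);
translate([926, 418, 351]) cube([90, 1500, 23]);
translate([1045, 418, 351]) cube([90, 1500, 23]);
translate([1164, 418, 351]) cube([90, 1500, 23]);
translate([1283, 418, 351]) cube([90, 1500, 23]);
translate([1402, 418, 351]) cube([90, 1500, 23]);
translate([1521, 418, 351]) cube([90, 1500, 23]);
translate([1640, 418, 351]) cube([90, 1500, 23]);
translate([1759, 418, 351]) cube([90, 1500, 23]);
translate([1878, 418, 351]) cube([90, 1500, 23]);
translate([1997, 418, 351]) cube([90, 1500, 23]);


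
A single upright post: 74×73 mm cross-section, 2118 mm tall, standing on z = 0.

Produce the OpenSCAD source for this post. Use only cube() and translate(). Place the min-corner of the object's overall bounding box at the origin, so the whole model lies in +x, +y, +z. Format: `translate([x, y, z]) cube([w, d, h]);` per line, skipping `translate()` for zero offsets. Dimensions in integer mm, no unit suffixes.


cube([74, 73, 2118]);


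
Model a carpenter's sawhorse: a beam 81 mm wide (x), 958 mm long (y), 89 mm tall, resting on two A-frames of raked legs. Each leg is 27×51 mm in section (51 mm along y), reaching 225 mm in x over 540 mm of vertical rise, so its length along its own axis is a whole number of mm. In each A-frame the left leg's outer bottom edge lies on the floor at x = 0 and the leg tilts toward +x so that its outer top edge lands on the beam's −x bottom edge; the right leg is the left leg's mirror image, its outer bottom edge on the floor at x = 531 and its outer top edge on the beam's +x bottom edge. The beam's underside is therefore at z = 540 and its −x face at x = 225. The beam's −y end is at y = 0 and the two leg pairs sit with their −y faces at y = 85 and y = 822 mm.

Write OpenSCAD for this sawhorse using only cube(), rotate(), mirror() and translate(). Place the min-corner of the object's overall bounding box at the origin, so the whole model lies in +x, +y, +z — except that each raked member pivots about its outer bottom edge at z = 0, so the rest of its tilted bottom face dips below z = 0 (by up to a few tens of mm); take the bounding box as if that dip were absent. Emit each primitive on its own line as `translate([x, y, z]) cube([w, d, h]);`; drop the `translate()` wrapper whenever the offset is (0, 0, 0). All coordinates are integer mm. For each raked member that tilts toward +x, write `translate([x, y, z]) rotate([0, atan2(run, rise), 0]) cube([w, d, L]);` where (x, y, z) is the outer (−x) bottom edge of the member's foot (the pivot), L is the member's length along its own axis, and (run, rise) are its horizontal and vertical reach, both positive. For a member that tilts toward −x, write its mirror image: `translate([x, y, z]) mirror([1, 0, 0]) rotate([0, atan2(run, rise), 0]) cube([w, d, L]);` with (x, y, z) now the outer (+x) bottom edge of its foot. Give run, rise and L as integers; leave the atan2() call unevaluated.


// leg length = √(225² + 540²) = 585
// right-leg outer foot x = 2·225 + 81 = 531
// beam min-corner = (225, 0, 540)
translate([225, 0, 540]) cube([81, 958, 89]);
translate([0, 85, 0]) rotate([0, atan2(225, 540), 0]) cube([27, 51, 585]);
translate([531, 85, 0]) mirror([1, 0, 0]) rotate([0, atan2(225, 540), 0]) cube([27, 51, 585]);
translate([0, 822, 0]) rotate([0, atan2(225, 540), 0]) cube([27, 51, 585]);
translate([531, 822, 0]) mirror([1, 0, 0]) rotate([0, atan2(225, 540), 0]) cube([27, 51, 585]);


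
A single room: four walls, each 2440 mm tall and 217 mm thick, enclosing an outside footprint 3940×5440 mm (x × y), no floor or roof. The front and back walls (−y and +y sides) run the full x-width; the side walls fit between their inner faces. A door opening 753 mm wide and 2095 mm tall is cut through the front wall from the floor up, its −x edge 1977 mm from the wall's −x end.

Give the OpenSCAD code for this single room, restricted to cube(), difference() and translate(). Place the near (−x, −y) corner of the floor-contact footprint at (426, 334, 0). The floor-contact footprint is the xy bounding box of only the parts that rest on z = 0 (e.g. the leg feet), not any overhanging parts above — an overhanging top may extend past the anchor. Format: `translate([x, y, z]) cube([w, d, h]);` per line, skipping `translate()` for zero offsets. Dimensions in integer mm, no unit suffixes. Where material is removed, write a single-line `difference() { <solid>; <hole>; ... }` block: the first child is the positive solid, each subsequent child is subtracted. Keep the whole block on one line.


difference() { translate([426, 334, 0]) cube([3940, 217, 2440]); translate([2403, 334, 0]) cube([753, 217, 2095]); }
translate([426, 5557, 0]) cube([3940, 217, 2440]);
translate([426, 551, 0]) cube([217, 5006, 2440]);
translate([4149, 551, 0]) cube([217, 5006, 2440]);


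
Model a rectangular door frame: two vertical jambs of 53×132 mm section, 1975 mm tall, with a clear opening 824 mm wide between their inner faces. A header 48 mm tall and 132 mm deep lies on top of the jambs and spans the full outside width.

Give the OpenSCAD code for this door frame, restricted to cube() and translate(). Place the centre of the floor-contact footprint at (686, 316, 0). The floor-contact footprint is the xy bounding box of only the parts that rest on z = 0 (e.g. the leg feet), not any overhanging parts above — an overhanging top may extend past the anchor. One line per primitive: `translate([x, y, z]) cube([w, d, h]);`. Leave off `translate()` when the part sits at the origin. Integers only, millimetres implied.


translate([221, 250, 0]) cube([53, 132, 1975]);
translate([1098, 250, 0]) cube([53, 132, 1975]);
translate([221, 250, 1975]) cube([930, 132, 48]);


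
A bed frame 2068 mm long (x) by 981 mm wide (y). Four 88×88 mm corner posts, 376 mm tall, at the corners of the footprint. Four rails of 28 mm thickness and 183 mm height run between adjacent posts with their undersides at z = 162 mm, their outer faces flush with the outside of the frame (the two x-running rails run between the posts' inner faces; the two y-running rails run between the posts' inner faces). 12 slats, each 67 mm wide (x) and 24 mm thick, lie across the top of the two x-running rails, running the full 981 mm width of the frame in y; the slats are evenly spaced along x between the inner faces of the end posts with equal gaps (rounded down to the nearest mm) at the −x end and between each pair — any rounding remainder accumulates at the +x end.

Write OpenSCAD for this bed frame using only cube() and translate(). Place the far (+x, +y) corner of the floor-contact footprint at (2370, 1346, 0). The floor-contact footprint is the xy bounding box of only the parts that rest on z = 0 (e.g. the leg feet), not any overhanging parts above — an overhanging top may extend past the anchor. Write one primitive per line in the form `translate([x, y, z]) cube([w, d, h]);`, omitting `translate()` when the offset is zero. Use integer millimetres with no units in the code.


translate([302, 365, 0]) cube([88, 88, 376]);
translate([302, 1258, 0]) cube([88, 88, 376]);
translate([2282, 365, 0]) cube([88, 88, 376]);
translate([2282, 1258, 0]) cube([88, 88, 376]);
translate([390, 365, 162]) cube([1892, 28, 183]);
translate([390, 1318, 162]) cube([1892, 28, 183]);
translate([302, 453, 162]) cube([28, 805, 183]);
translate([2342, 453, 162]) cube([28, 805, 183]);
translate([473, 365, 345]) cube([67, 981, 24]);
translate([623, 365, 345]) cube([67, 981, 24]);
translate([773, 365, 345]) cube([67, 981, 24]);
translate([923, 365, 345]) cube([67, 981, 24]);
translate([1073, 365, 345]) cube([67, 981, 24]);
translate([1223, 365, 345]) cube([67, 981, 24]);
translate([1373, 365, 345]) cube([67, 981, 24]);
translate([1523, 365, 345]) cube([67, 981, 24]);
translate([1673, 365, 345]) cube([67, 981, 24]);
translate([1823, 365, 345]) cube([67, 981, 24]);
translate([1973, 365, 345]) cube([67, 981, 24]);
translate([2123, 365, 345]) cube([67, 981, 24]);


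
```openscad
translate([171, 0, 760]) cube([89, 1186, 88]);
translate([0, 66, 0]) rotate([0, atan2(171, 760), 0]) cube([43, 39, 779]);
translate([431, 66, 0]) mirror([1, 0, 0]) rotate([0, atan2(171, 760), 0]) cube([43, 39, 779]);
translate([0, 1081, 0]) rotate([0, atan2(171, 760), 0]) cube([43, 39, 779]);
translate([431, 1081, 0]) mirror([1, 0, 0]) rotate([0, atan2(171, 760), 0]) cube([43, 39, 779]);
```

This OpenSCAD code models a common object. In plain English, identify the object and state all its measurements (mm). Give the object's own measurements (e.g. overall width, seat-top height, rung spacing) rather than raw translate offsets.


A sawhorse. A 89×1186×88 mm beam (x, y, z) sits on two A-frame leg pairs. Each pair is two raked legs of 43×39 mm section (39 mm along y) splaying symmetrically in x. Each leg rises 760 mm vertically over 171 mm of horizontal reach and is 779 mm long along its own axis. Every leg's outer bottom edge rests on the floor and its outer top edge meets a bottom edge of the beam — the left legs (tilting toward +x) meet the beam's −x bottom edge, the right legs (their mirror images, tilting toward −x) meet its +x bottom edge — so the leg tops tuck under the beam, the beam's underside is 760 mm above the floor, and the feet are 431 mm apart outside-to-outside with the beam centred between them. The two leg pairs are set in 66 mm from either end of the beam.


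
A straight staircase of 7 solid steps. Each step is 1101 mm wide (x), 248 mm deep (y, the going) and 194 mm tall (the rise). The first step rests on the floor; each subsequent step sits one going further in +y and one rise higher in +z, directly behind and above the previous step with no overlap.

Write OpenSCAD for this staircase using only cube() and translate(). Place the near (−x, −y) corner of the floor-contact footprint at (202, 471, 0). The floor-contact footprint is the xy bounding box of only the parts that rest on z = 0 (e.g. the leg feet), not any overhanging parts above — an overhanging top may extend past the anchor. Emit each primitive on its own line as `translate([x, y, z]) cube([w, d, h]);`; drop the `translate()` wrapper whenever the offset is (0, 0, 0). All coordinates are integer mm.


translate([202, 471, 0]) cube([1101, 248, 194]);
translate([202, 719, 194]) cube([1101, 248, 194]);
translate([202, 967, 388]) cube([1101, 248, 194]);
translate([202, 1215, 582]) cube([1101, 248, 194]);
translate([202, 1463, 776]) cube([1101, 248, 194]);
translate([202, 1711, 970]) cube([1101, 248, 194]);
translate([202, 1959, 1164]) cube([1101, 248, 194]);


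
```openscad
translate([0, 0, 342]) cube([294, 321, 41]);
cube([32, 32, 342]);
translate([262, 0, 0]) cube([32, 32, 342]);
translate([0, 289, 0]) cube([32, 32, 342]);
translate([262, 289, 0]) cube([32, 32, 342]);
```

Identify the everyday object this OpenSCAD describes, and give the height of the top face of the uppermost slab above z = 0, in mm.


A stool. The seat height is 383 mm.

A 294×321×41 slab at z = 342 on four corner posts — a stool. The seat top is 342 + 41 = 383 mm.


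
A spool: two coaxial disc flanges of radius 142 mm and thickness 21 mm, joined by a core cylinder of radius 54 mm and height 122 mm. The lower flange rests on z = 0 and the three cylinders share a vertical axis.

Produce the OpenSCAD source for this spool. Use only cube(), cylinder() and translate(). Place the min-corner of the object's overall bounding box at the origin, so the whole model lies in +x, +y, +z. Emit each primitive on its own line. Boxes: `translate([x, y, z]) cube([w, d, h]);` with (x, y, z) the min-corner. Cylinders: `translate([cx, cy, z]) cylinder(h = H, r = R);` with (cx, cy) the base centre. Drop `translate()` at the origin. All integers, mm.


translate([142, 142, 0]) cylinder(h = 21, r = 142);
translate([142, 142, 21]) cylinder(h = 122, r = 54);
translate([142, 142, 143]) cylinder(h = 21, r = 142);


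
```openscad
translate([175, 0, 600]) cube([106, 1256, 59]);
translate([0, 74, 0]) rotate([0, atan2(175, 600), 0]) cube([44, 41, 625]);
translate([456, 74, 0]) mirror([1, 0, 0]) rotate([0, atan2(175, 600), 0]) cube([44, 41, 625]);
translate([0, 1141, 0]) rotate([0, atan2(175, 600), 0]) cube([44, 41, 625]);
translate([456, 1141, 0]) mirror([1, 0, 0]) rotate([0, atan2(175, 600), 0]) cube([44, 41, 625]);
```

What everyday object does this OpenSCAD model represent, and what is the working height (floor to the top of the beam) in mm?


A sawhorse. The overall height is 659 mm.

A beam across two mirrored pairs of raked legs — a sawhorse. The beam's underside is at z = 600 (matching the legs' vertical rise in atan2(175, 600)) and the beam is 59 mm tall, so its top is at 600 + 59 = 659 mm. The raked legs top out at the beam's underside, so that is the highest point.


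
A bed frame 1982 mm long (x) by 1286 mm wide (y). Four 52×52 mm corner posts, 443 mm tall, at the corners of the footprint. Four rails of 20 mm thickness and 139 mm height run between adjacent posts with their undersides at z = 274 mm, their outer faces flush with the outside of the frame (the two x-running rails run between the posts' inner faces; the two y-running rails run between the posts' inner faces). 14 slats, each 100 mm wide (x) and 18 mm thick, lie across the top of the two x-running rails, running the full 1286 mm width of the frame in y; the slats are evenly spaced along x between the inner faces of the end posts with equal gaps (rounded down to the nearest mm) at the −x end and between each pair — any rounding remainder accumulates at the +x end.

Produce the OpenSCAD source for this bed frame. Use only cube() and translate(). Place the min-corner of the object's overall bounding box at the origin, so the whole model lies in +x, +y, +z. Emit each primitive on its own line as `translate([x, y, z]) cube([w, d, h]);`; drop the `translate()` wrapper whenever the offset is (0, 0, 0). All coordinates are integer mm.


cube([52, 52, 443]);
translate([0, 1234, 0]) cube([52, 52, 443]);
translate([1930, 0, 0]) cube([52, 52, 443]);
translate([1930, 1234, 0]) cube([52, 52, 443]);
translate([52, 0, 274]) cube([1878, 20, 139]);
translate([52, 1266, 274]) cube([1878, 20, 139]);
translate([0, 52, 274]) cube([20, 1182, 139]);
translate([1962, 52, 274]) cube([20, 1182, 139]);
translate([83, 0, 413]) cube([100, 1286, 18]);
translate([214, 0, 413]) cube([100, 1286, 18]);
translate([345, 0, 413]) cube([100, 1286, 18]);
translate([476, 0, 413]) cube([100, 1286, 18]);
translate([607, 0, 413]) cube([100, 1286, 18]);
translate([738, 0, 413]) cube([100, 1286, 18]);
translate([869, 0, 413]) cube([100, 1286, 18]);
translate([1000, 0, 413]) cube([100, 1286, 18]);
translate([1131, 0, 413]) cube([100, 1286, 18]);
translate([1262, 0, 413]) cube([100, 1286, 18]);
translate([1393, 0, 413]) cube([100, 1286, 18]);
translate([1524, 0, 413]) cube([100, 1286, 18]);
translate([1655, 0, 413]) cube([100, 1286, 18]);
translate([1786, 0, 413]) cube([100, 1286, 18]);


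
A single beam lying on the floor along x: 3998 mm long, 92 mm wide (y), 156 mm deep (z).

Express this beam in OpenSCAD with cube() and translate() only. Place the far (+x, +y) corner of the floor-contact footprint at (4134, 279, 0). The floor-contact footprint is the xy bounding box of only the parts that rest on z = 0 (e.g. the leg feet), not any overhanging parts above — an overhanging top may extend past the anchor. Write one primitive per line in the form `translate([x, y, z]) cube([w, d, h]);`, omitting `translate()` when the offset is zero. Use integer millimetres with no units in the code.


translate([136, 187, 0]) cube([3998, 92, 156]);


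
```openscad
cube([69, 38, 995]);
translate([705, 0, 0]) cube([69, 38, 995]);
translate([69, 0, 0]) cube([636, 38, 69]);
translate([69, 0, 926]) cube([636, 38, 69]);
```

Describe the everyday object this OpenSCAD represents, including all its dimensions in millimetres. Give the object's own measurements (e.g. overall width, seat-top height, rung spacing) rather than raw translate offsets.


A rectangular picture frame lying in the x–z plane (depth along y). The opening is 636 mm wide (x) by 857 mm tall (z), surrounded by a border 69 mm wide on all four sides. The frame is 38 mm deep and is made of two full-height vertical stiles with two horizontal rails fitted between them.


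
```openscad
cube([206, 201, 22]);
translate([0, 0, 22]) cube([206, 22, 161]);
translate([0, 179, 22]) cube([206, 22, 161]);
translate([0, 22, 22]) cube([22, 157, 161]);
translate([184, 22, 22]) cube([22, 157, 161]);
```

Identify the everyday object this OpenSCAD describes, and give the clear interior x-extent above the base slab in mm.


An open box. The internal width is 162 mm.

A 206×201 base slab with four walls standing on it — an open box. The base is 206 mm wide and the walls are 22 mm thick, so the internal width is 206 − 2 × 22 = 162 mm.


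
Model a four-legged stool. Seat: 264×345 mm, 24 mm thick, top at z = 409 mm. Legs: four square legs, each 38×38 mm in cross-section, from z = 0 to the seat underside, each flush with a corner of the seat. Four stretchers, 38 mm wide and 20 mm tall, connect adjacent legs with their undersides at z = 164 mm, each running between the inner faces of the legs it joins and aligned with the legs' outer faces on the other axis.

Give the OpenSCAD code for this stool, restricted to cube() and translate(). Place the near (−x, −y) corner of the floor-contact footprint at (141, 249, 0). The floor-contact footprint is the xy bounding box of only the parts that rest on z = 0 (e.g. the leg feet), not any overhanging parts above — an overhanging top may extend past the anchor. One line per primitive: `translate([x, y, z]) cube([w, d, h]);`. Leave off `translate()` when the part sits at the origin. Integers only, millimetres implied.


translate([141, 249, 385]) cube([264, 345, 24]);
translate([141, 249, 0]) cube([38, 38, 385]);
translate([367, 249, 0]) cube([38, 38, 385]);
translate([141, 556, 0]) cube([38, 38, 385]);
translate([367, 556, 0]) cube([38, 38, 385]);
translate([179, 249, 164]) cube([188, 38, 20]);
translate([179, 556, 164]) cube([188, 38, 20]);
translate([141, 287, 164]) cube([38, 269, 20]);
translate([367, 287, 164]) cube([38, 269, 20]);


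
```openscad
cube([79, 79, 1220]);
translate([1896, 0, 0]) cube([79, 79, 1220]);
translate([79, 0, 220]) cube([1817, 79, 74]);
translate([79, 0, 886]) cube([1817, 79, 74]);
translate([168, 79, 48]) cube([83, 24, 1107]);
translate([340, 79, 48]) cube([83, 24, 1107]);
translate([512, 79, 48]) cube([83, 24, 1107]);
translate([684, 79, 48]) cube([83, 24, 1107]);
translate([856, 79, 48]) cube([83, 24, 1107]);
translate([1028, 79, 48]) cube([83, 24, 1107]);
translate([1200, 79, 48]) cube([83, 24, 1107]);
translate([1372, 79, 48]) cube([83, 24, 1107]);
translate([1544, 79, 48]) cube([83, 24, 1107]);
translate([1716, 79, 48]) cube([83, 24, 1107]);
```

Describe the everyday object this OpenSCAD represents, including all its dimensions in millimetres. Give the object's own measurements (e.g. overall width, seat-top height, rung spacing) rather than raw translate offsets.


A fence section. Two 79×79 mm posts, 1220 mm tall, stand on the floor with a clear span of 1817 mm between their inner faces. Two horizontal rails of 79×74 mm section span the gap between the posts with their undersides at z = 220 mm and z = 886 mm, flush with the posts' −y face. 10 pickets, each 83 mm wide, 24 mm thick and 1107 mm tall, are fixed to the +y face of the rails with their bottoms at z = 48 mm, spaced across the span with a 89 mm gap after the −x post and between neighbouring pickets, with 97 mm left before the +x post.


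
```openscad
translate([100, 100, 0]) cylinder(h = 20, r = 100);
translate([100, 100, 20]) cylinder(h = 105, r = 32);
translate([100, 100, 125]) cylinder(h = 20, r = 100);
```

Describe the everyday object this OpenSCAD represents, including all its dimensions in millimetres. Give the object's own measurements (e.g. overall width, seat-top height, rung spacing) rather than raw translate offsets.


A spool: two coaxial disc flanges of radius 100 mm and thickness 20 mm, joined by a core cylinder of radius 32 mm and height 105 mm. The lower flange rests on z = 0 and the three cylinders share a vertical axis.
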